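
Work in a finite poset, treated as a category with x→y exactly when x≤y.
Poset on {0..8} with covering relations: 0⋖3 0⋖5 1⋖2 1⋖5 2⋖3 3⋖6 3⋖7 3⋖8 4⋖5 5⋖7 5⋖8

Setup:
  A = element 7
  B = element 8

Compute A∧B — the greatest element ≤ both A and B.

Answer: NO MEET EXISTS

Trace:
Common predecessors of 7,8: {0,1,2,3,4,5}
  maximal lower bounds 3 and 5 are incomparable: neither 3⊑5 nor 5⊑3
→ no greatest lower bound exists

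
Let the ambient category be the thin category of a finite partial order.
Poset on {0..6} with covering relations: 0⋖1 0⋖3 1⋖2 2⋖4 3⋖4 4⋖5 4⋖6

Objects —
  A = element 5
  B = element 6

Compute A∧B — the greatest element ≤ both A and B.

Answer: A∧B = 4

Work:
Common predecessors of 5,6: {0,1,2,3,4}
  0 ⊑ 4
  1 ⊑ 4
  2 ⊑ 4
  3 ⊑ 4
  4 ⊑ 4
glb = 4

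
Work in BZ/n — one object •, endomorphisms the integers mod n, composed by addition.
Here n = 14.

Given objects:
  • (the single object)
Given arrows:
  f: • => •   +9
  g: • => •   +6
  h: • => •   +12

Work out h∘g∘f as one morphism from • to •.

  0 +9≡9 +6≡1 +12≡13  (mod 14)
composite: +13

Answer: +13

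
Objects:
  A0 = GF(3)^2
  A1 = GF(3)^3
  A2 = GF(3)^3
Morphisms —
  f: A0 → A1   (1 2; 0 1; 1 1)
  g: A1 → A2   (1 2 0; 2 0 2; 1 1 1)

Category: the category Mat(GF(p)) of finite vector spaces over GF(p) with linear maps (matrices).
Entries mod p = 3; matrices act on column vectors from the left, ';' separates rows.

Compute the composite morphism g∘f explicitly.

Answer: (1 1; 1 0; 2 1)

Work:
  e0=(1,0) f→(1,0,1) g→(1,1,2)
  e1=(0,1) f→(2,1,1) g→(1,0,1)
composite: (1 1; 1 0; 2 1)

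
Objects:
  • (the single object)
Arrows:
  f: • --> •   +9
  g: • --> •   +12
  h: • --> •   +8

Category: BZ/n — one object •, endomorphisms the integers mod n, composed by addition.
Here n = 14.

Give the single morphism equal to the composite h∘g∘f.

  0 +9≡9 +12≡7 +8≡1  (mod 14)
composite: +1

Answer: +1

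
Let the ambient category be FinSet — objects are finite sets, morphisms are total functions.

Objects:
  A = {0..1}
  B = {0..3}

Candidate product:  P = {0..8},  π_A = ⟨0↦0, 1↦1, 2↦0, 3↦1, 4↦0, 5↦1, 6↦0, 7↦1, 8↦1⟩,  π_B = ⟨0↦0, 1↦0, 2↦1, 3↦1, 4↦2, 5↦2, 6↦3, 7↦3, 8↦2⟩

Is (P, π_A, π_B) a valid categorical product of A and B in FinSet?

|A|·|B| = 2·4 = 8;  |P| = 9
  → cardinalities differ; no bijection possible.

Answer: NOT A VALID PRODUCT — |P|=9 ≠ |A|·|B|=8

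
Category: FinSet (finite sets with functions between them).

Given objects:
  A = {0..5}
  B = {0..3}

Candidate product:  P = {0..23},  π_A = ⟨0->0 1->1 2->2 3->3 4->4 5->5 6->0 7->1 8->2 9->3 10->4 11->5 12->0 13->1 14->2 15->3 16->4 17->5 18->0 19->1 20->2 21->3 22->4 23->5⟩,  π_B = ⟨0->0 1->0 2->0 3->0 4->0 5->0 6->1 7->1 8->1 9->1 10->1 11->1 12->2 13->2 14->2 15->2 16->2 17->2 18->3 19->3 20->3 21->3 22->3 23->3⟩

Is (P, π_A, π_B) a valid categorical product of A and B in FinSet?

Answer: VALID PRODUCT

Work:
|A|·|B| = 6·4 = 24;  |P| = 24
Check the pairing map k ↦ (π_A(k), π_B(k)):
  0 -> (0,0)
  1 -> (1,0)
  2 -> (2,0)
  3 -> (3,0)
  4 -> (4,0)
  5 -> (5,0)
  6 -> (0,1)
  7 -> (1,1)
  8 -> (2,1)
  9 -> (3,1)
  10 -> (4,1)
  11 -> (5,1)
  12 -> (0,2)
  13 -> (1,2)
  14 -> (2,2)
  15 -> (3,2)
  16 -> (4,2)
  17 -> (5,2)
  18 -> (0,3)
  19 -> (1,3)
  20 -> (2,3)
  21 -> (3,3)
  22 -> (4,3)
  23 -> (5,3)
distinct pairs in image: 24 / 24 needed
  → bijection onto A×B; projections well-typed.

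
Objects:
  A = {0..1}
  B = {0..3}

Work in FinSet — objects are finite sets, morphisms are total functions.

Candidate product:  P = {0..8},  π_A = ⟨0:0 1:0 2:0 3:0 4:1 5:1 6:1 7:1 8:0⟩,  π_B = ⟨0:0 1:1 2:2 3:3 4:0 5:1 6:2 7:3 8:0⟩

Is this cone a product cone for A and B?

|A|·|B| = 2·4 = 8;  |P| = 9
  → cardinalities differ; no bijection possible.

Answer: NOT A VALID PRODUCT — |P|=9 ≠ |A|·|B|=8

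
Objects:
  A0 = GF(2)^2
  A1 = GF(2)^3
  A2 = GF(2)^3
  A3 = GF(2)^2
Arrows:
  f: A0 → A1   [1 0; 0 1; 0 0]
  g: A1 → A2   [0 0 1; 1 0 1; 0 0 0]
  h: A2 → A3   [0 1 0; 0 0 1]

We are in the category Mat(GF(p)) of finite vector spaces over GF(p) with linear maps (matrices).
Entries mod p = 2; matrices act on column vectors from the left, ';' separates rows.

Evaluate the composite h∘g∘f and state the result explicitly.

Answer: [1 0; 0 0]

Work:
  e0=⟨1,0⟩ f→⟨1,0,0⟩ g→⟨0,1,0⟩ h→⟨1,0⟩
  e1=⟨0,1⟩ f→⟨0,1,0⟩ g→⟨0,0,0⟩ h→⟨0,0⟩
⟦path⟧: [1 0; 0 0]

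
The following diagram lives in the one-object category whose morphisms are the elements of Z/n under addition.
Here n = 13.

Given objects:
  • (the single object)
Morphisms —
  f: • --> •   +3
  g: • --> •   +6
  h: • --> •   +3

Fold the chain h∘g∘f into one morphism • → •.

  0 +3≡3 +6≡9 +3≡12  (mod 13)
⟦path⟧: +12

Answer: +12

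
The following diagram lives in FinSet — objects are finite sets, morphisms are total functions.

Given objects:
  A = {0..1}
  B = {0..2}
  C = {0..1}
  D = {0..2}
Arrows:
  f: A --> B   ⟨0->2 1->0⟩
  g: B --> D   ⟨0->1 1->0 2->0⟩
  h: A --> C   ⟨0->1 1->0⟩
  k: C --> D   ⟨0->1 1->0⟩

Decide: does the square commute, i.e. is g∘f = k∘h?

Along f;g (path 1):
  0 f-->2 g-->0
  1 f-->0 g-->1
  result₁ = ⟨0->0 1->1⟩
Along h;k (path 2):
  0 h-->1 k-->0
  1 h-->0 k-->1
  result₂ = ⟨0->0 1->1⟩
Equal? YES — commutes

Answer: COMMUTES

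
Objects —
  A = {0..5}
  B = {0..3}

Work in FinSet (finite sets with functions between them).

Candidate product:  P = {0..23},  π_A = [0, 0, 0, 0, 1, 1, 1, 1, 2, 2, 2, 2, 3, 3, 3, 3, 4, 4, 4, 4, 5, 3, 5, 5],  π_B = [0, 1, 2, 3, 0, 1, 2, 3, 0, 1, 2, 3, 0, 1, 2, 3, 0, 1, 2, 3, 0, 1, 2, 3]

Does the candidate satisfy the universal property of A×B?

Answer: NOT A VALID PRODUCT — duplicate pair at indices 13,21

Trace:
|A|·|B| = 6·4 = 24;  |P| = 24
Check the pairing map k ↦ (π_A(k), π_B(k)):
  0 -> (0,0)
  1 -> (0,1)
  2 -> (0,2)
  3 -> (0,3)
  4 -> (1,0)
  5 -> (1,1)
  6 -> (1,2)
  7 -> (1,3)
  8 -> (2,0)
  9 -> (2,1)
  10 -> (2,2)
  11 -> (2,3)
  12 -> (3,0)
  13 -> (3,1)
  14 -> (3,2)
  15 -> (3,3)
  16 -> (4,0)
  17 -> (4,1)
  18 -> (4,2)
  19 -> (4,3)
  20 -> (5,0)
  21 -> (3,1)  ✗ repeats pair of k=13
  22 -> (5,2)
  23 -> (5,3)
distinct pairs in image: 23 / 24 needed
  → (3,1) hit at k=13 and k=21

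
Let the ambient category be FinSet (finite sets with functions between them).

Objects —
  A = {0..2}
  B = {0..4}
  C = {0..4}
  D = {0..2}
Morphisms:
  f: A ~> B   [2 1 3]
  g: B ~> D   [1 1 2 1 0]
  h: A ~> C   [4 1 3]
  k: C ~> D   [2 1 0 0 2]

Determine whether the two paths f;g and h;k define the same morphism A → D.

Along f;g (path 1):
  0 f~>2 g~>2
  1 f~>1 g~>1
  2 f~>3 g~>1
  composite₁ = [2 1 1]
Along h;k (path 2):
  0 h~>4 k~>2
  1 h~>1 k~>1
  2 h~>3 k~>0
  composite₂ = [2 1 0]
Equal? distinct morphisms ✗

Answer: DOES NOT COMMUTE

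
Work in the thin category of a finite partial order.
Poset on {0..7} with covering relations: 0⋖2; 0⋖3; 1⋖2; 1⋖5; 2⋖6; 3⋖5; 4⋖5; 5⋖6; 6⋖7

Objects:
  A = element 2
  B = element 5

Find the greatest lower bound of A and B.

Lower bounds of A=2 and B=5: {0,1}
  maximal lower bounds 0 and 1 are incomparable: neither 0⊑1 nor 1⊑0
→ no greatest lower bound exists

Answer: NO MEET EXISTS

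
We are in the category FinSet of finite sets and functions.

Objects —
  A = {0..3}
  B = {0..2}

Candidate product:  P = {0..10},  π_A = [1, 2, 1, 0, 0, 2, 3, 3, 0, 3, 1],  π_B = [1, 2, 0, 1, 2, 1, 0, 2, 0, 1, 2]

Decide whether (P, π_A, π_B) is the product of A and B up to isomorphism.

Answer: NOT A VALID PRODUCT — |P|=11 ≠ |A|·|B|=12

Derivation:
|A|·|B| = 4·3 = 12;  |P| = 11
  → cardinalities differ; no bijection possible.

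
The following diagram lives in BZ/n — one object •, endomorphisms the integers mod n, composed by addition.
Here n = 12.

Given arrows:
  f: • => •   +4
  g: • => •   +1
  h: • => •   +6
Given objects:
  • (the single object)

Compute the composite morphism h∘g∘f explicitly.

  0 +4≡4 +1≡5 +6≡11  (mod 12)
composite: +11

Answer: +11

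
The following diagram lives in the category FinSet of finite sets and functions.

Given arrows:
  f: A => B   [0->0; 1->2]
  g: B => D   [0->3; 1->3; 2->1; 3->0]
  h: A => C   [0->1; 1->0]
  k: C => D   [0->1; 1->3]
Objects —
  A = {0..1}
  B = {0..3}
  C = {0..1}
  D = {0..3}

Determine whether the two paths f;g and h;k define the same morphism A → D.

Answer: COMMUTES

Trace:
1) trace f;g:
  0 f=>0 g=>3
  1 f=>2 g=>1
  result₁ = [0->3; 1->1]
2) trace h;k:
  0 h=>1 k=>3
  1 h=>0 k=>1
  result₂ = [0->3; 1->1]
Equal? equal; square commutes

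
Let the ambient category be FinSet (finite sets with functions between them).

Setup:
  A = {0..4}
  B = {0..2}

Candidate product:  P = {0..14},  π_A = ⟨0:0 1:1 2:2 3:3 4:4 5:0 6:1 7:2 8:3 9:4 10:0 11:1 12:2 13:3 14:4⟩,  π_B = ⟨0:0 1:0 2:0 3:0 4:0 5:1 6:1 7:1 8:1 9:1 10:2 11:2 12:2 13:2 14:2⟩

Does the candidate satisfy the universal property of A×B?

Answer: VALID PRODUCT

Work:
|A|·|B| = 5·3 = 15;  |P| = 15
Check the pairing map k ↦ (π_A(k), π_B(k)):
  0 : (0,0)
  1 : (1,0)
  2 : (2,0)
  3 : (3,0)
  4 : (4,0)
  5 : (0,1)
  6 : (1,1)
  7 : (2,1)
  8 : (3,1)
  9 : (4,1)
  10 : (0,2)
  11 : (1,2)
  12 : (2,2)
  13 : (3,2)
  14 : (4,2)
distinct pairs in image: 15 / 15 needed
  → bijection onto A×B; projections well-typed.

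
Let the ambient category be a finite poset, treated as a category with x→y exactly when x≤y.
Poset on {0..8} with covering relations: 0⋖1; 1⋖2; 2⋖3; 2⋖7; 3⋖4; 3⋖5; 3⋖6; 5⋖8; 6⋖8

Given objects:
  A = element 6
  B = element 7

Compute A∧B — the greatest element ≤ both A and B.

{x : x≤A ∧ x≤B} = {0,1,2}  (A=6, B=7)
  0 ≤ 2
  1 ≤ 2
  2 ≤ 2
glb = 2

Answer: A∧B = 2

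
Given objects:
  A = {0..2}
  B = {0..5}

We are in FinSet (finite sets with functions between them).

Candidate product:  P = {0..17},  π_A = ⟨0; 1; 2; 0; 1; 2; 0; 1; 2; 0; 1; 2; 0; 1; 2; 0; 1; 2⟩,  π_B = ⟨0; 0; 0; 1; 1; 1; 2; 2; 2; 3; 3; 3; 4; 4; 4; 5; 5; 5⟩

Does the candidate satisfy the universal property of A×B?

|A|·|B| = 3·6 = 18;  |P| = 18
Check the pairing map k ↦ (π_A(k), π_B(k)):
  0 ↦ (0,0)
  1 ↦ (1,0)
  2 ↦ (2,0)
  3 ↦ (0,1)
  4 ↦ (1,1)
  5 ↦ (2,1)
  6 ↦ (0,2)
  7 ↦ (1,2)
  8 ↦ (2,2)
  9 ↦ (0,3)
  10 ↦ (1,3)
  11 ↦ (2,3)
  12 ↦ (0,4)
  13 ↦ (1,4)
  14 ↦ (2,4)
  15 ↦ (0,5)
  16 ↦ (1,5)
  17 ↦ (2,5)
distinct pairs in image: 18 / 18 needed
  → bijection onto A×B; projections well-typed.

Answer: VALID PRODUCT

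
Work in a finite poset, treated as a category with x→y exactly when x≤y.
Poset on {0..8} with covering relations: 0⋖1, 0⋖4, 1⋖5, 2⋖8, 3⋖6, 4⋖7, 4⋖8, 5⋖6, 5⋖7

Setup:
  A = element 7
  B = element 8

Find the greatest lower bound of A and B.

Answer: A∧B = 4

Trace:
Lower bounds of A=7 and B=8: {0,4}
  0 <= 4
  4 <= 4
glb = 4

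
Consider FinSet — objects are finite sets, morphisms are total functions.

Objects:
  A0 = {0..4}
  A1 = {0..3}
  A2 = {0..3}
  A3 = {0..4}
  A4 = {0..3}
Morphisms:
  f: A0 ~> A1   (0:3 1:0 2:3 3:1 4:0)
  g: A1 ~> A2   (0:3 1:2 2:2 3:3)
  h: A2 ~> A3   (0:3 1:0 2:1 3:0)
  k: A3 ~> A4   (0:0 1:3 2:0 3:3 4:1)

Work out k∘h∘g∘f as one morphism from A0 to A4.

  0 f~>3 g~>3 h~>0 k~>0
  1 f~>0 g~>3 h~>0 k~>0
  2 f~>3 g~>3 h~>0 k~>0
  3 f~>1 g~>2 h~>1 k~>3
  4 f~>0 g~>3 h~>0 k~>0
composite: (0:0 1:0 2:0 3:3 4:0)

Answer: (0:0 1:0 2:0 3:3 4:0)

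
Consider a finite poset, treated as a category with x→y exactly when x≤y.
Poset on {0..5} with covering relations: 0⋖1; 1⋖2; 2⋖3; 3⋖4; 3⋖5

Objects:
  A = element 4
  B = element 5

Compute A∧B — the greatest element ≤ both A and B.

Answer: A∧B = 3

Derivation:
Lower bounds of A=4 and B=5: {0,1,2,3}
  0 ⊑ 3
  1 ⊑ 3
  2 ⊑ 3
  3 ⊑ 3
glb = 3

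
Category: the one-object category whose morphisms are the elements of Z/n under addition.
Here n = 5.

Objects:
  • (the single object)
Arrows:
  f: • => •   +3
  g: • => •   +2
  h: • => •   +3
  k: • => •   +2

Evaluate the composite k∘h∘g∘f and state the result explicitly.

Answer: +0

Trace:
  0 +3≡3 +2≡0 +3≡3 +2≡0  (mod 5)
composite: +0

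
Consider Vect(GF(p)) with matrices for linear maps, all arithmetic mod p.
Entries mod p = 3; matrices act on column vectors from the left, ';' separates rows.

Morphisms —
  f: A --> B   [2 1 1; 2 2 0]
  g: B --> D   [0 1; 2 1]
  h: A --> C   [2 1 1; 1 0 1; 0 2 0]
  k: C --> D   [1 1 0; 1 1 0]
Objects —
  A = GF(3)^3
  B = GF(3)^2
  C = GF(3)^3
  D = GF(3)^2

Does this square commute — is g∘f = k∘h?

Answer: DOES NOT COMMUTE

Trace:
Path 1 = f;g:
  e0=[1,0,0] f-->[2,2] g-->[2,0]
  e1=[0,1,0] f-->[1,2] g-->[2,1]
  e2=[0,0,1] f-->[1,0] g-->[0,2]
  result₁ = [2 2 0; 0 1 2]
Path 2 = h;k:
  e0=[1,0,0] h-->[2,1,0] k-->[0,0]
  e1=[0,1,0] h-->[1,0,2] k-->[1,1]
  e2=[0,0,1] h-->[1,1,0] k-->[2,2]
  result₂ = [0 1 2; 0 1 2]
Equal? differ; not commutative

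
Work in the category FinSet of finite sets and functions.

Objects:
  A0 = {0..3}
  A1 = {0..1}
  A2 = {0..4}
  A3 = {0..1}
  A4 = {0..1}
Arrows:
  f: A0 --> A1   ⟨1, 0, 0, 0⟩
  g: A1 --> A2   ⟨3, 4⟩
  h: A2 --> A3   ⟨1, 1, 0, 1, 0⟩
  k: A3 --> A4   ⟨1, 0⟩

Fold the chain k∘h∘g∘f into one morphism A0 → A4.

Answer: ⟨1, 0, 0, 0⟩

Work:
  0 f-->1 g-->4 h-->0 k-->1
  1 f-->0 g-->3 h-->1 k-->0
  2 f-->0 g-->3 h-->1 k-->0
  3 f-->0 g-->3 h-->1 k-->0
result: ⟨1, 0, 0, 0⟩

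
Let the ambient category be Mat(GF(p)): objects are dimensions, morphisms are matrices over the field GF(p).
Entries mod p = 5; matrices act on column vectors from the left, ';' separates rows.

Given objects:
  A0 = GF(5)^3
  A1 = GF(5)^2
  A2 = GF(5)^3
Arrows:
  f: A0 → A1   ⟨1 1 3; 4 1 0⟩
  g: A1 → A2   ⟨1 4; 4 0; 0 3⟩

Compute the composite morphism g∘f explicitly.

Answer: ⟨2 0 3; 4 4 2; 2 3 0⟩

Work:
  e0=[1,0,0] f→[1,4] g→[2,4,2]
  e1=[0,1,0] f→[1,1] g→[0,4,3]
  e2=[0,0,1] f→[3,0] g→[3,2,0]
result: ⟨2 0 3; 4 4 2; 2 3 0⟩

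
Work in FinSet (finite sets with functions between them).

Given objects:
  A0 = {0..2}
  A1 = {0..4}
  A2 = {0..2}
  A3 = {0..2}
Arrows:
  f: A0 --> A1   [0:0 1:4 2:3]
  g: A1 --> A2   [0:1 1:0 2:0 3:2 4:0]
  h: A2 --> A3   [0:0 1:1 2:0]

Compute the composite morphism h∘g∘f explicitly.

  0 f-->0 g-->1 h-->1
  1 f-->4 g-->0 h-->0
  2 f-->3 g-->2 h-->0
composite: [0:1 1:0 2:0]

Answer: [0:1 1:0 2:0]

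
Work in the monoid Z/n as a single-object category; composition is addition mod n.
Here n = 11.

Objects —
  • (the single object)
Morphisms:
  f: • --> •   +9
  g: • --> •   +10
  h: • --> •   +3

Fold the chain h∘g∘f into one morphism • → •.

  0 +9≡9 +10≡8 +3≡0  (mod 11)
⟦path⟧: +0

Answer: +0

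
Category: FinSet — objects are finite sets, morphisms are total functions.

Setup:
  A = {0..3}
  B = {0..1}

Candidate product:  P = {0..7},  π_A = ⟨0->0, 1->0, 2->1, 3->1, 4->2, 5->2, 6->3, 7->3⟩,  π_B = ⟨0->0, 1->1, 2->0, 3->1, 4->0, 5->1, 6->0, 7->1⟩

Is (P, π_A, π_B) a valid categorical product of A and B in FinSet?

|A|·|B| = 4·2 = 8;  |P| = 8
Check the pairing map k ↦ (π_A(k), π_B(k)):
  0 -> (0,0)
  1 -> (0,1)
  2 -> (1,0)
  3 -> (1,1)
  4 -> (2,0)
  5 -> (2,1)
  6 -> (3,0)
  7 -> (3,1)
distinct pairs in image: 8 / 8 needed
  → bijection onto A×B; projections well-typed.

Answer: VALID PRODUCT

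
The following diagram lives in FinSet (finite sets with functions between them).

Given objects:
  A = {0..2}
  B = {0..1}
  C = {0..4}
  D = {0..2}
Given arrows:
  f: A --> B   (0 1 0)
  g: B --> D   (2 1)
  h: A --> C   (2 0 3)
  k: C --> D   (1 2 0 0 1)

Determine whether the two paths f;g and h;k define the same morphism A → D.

1) trace f;g:
  0 f-->0 g-->2
  1 f-->1 g-->1
  2 f-->0 g-->2
  result₁ = (2 1 2)
2) trace h;k:
  0 h-->2 k-->0
  1 h-->0 k-->1
  2 h-->3 k-->0
  result₂ = (0 1 0)
Equal? differ; not commutative

Answer: DOES NOT COMMUTE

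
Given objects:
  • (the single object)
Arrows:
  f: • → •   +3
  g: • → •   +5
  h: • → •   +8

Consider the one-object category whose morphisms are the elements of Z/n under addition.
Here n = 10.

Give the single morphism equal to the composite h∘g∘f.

  0 +3≡3 +5≡8 +8≡6  (mod 10)
⟦path⟧: +6

Answer: +6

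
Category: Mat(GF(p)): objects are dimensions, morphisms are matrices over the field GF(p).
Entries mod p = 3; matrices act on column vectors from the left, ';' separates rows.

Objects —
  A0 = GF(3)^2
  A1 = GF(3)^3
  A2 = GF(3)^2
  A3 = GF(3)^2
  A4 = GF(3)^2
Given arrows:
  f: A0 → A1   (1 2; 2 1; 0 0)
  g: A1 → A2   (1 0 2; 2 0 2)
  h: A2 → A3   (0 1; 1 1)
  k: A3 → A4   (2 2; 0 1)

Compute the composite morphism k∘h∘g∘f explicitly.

Answer: (1 2; 0 0)

Work:
  e0=⟨1,0⟩ f→⟨1,2,0⟩ g→⟨1,2⟩ h→⟨2,0⟩ k→⟨1,0⟩
  e1=⟨0,1⟩ f→⟨2,1,0⟩ g→⟨2,1⟩ h→⟨1,0⟩ k→⟨2,0⟩
⟦path⟧: (1 2; 0 0)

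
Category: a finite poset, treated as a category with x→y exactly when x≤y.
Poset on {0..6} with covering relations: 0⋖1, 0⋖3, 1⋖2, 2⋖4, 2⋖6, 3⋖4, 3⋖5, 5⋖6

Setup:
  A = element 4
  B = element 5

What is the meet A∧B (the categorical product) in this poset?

{x : x<=A ∧ x<=B} = {0,3}  (A=4, B=5)
  0 <= 3
  3 <= 3
glb = 3

Answer: A∧B = 3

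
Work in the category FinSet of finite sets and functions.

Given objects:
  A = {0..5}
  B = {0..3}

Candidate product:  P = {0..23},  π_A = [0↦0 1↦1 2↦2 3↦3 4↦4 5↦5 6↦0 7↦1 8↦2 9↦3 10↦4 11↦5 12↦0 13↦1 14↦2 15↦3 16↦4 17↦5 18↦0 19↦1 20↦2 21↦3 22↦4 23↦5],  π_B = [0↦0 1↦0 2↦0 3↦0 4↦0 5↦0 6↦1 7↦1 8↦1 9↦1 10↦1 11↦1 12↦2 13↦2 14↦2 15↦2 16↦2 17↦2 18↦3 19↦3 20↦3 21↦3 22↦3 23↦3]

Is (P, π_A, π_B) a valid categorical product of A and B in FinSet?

|A|·|B| = 6·4 = 24;  |P| = 24
Check the pairing map k ↦ (π_A(k), π_B(k)):
  0 ↦ (0,0)
  1 ↦ (1,0)
  2 ↦ (2,0)
  3 ↦ (3,0)
  4 ↦ (4,0)
  5 ↦ (5,0)
  6 ↦ (0,1)
  7 ↦ (1,1)
  8 ↦ (2,1)
  9 ↦ (3,1)
  10 ↦ (4,1)
  11 ↦ (5,1)
  12 ↦ (0,2)
  13 ↦ (1,2)
  14 ↦ (2,2)
  15 ↦ (3,2)
  16 ↦ (4,2)
  17 ↦ (5,2)
  18 ↦ (0,3)
  19 ↦ (1,3)
  20 ↦ (2,3)
  21 ↦ (3,3)
  22 ↦ (4,3)
  23 ↦ (5,3)
distinct pairs in image: 24 / 24 needed
  → bijection onto A×B; projections well-typed.

Answer: VALID PRODUCT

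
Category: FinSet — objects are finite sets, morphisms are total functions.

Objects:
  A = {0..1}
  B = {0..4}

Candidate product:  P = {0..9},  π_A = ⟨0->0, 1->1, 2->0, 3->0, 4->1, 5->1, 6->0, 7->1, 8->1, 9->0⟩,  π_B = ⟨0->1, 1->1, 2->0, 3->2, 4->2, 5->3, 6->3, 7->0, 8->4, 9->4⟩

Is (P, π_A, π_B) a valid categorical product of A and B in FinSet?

|A|·|B| = 2·5 = 10;  |P| = 10
Check the pairing map k ↦ (π_A(k), π_B(k)):
  0 -> (0,1)
  1 -> (1,1)
  2 -> (0,0)
  3 -> (0,2)
  4 -> (1,2)
  5 -> (1,3)
  6 -> (0,3)
  7 -> (1,0)
  8 -> (1,4)
  9 -> (0,4)
distinct pairs in image: 10 / 10 needed
  → bijection onto A×B; projections well-typed.

Answer: VALID PRODUCT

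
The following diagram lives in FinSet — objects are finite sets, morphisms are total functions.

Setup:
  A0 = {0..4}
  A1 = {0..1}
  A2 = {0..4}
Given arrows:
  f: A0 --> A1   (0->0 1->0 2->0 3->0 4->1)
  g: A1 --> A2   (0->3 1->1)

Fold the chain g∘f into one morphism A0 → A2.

Answer: (0->3 1->3 2->3 3->3 4->1)

Derivation:
  0 f-->0 g-->3
  1 f-->0 g-->3
  2 f-->0 g-->3
  3 f-->0 g-->3
  4 f-->1 g-->1
result: (0->3 1->3 2->3 3->3 4->1)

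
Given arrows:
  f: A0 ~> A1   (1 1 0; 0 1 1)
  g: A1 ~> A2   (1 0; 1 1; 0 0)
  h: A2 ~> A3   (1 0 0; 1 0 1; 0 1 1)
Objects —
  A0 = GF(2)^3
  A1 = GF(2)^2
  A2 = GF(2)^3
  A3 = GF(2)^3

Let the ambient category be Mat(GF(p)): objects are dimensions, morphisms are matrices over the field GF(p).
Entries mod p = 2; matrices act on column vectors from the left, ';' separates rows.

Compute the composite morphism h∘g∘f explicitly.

Answer: (1 1 0; 1 1 0; 1 0 1)

Derivation:
  e0=(1,0,0) f~>(1,0) g~>(1,1,0) h~>(1,1,1)
  e1=(0,1,0) f~>(1,1) g~>(1,0,0) h~>(1,1,0)
  e2=(0,0,1) f~>(0,1) g~>(0,1,0) h~>(0,0,1)
composite: (1 1 0; 1 1 0; 1 0 1)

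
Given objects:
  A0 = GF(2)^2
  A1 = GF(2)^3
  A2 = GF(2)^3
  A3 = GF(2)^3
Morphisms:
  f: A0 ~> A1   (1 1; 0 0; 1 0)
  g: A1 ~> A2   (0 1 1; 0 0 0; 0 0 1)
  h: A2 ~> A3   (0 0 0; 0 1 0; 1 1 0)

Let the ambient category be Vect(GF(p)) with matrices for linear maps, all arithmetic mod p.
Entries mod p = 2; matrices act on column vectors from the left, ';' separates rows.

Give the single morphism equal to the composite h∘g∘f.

  e0=(1,0) f~>(1,0,1) g~>(1,0,1) h~>(0,0,1)
  e1=(0,1) f~>(1,0,0) g~>(0,0,0) h~>(0,0,0)
composite: (0 0; 0 0; 1 0)

Answer: (0 0; 0 0; 1 0)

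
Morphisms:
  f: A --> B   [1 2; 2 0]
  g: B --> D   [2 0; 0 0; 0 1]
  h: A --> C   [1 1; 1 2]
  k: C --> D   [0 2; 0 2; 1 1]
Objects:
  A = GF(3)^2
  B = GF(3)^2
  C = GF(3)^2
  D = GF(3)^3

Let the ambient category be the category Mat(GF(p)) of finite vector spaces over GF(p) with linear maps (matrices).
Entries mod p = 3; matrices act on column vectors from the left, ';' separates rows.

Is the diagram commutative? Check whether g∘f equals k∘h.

Answer: DOES NOT COMMUTE

Trace:
1) trace f;g:
  e0=(1,0) f-->(1,2) g-->(2,0,2)
  e1=(0,1) f-->(2,0) g-->(1,0,0)
  composite₁ = [2 1; 0 0; 2 0]
2) trace h;k:
  e0=(1,0) h-->(1,1) k-->(2,2,2)
  e1=(0,1) h-->(1,2) k-->(1,1,0)
  composite₂ = [2 1; 2 1; 2 0]
Equal? NO — does not commute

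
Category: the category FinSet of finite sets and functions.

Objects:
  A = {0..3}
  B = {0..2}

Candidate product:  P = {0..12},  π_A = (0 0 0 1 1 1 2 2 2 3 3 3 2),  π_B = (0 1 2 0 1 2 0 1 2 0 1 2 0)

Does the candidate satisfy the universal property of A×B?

Answer: NOT A VALID PRODUCT — |P|=13 ≠ |A|·|B|=12

Work:
|A|·|B| = 4·3 = 12;  |P| = 13
  → cardinalities differ; no bijection possible.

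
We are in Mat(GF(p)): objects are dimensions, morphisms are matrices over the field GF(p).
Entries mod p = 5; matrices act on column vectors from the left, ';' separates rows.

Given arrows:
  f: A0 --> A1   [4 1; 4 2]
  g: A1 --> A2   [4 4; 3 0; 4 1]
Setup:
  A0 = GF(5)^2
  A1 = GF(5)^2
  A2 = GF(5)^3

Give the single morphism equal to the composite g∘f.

  e0=(1,0) f-->(4,4) g-->(2,2,0)
  e1=(0,1) f-->(1,2) g-->(2,3,1)
result: [2 2; 2 3; 0 1]

Answer: [2 2; 2 3; 0 1]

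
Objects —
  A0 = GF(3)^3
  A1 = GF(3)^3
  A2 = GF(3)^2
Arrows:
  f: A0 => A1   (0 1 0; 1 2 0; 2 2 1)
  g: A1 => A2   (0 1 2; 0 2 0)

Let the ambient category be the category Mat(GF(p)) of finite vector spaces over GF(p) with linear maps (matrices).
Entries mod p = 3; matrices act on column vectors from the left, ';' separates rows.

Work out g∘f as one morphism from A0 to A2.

Answer: (2 0 2; 2 1 0)

Work:
  e0=(1,0,0) f=>(0,1,2) g=>(2,2)
  e1=(0,1,0) f=>(1,2,2) g=>(0,1)
  e2=(0,0,1) f=>(0,0,1) g=>(2,0)
result: (2 0 2; 2 1 0)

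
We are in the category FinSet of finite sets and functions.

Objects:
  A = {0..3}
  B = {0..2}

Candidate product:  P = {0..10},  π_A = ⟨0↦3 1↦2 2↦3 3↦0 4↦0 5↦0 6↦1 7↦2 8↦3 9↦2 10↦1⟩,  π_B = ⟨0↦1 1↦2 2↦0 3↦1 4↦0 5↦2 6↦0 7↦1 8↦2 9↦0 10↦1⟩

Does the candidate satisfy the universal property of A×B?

Answer: NOT A VALID PRODUCT — |P|=11 ≠ |A|·|B|=12

Derivation:
|A|·|B| = 4·3 = 12;  |P| = 11
  → cardinalities differ; no bijection possible.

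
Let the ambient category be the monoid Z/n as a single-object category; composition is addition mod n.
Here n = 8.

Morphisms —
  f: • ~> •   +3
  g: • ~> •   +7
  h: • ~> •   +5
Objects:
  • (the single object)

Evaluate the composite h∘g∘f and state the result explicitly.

  0 +3≡3 +7≡2 +5≡7  (mod 8)
composite: +7

Answer: +7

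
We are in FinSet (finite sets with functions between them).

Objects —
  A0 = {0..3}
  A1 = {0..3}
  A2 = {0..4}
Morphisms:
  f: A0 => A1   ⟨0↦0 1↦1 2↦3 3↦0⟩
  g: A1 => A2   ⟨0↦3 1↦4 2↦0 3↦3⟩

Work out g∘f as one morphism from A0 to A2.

  0 f=>0 g=>3
  1 f=>1 g=>4
  2 f=>3 g=>3
  3 f=>0 g=>3
composite: ⟨0↦3 1↦4 2↦3 3↦3⟩

Answer: ⟨0↦3 1↦4 2↦3 3↦3⟩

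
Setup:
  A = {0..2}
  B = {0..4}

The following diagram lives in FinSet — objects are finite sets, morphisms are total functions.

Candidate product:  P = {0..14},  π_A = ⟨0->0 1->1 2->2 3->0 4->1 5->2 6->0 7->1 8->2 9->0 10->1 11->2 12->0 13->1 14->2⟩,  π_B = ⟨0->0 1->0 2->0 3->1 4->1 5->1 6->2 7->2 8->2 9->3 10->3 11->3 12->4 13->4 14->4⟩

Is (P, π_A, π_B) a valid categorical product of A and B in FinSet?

Answer: VALID PRODUCT

Work:
|A|·|B| = 3·5 = 15;  |P| = 15
Check the pairing map k ↦ (π_A(k), π_B(k)):
  0 -> (0,0)
  1 -> (1,0)
  2 -> (2,0)
  3 -> (0,1)
  4 -> (1,1)
  5 -> (2,1)
  6 -> (0,2)
  7 -> (1,2)
  8 -> (2,2)
  9 -> (0,3)
  10 -> (1,3)
  11 -> (2,3)
  12 -> (0,4)
  13 -> (1,4)
  14 -> (2,4)
distinct pairs in image: 15 / 15 needed
  → bijection onto A×B; projections well-typed.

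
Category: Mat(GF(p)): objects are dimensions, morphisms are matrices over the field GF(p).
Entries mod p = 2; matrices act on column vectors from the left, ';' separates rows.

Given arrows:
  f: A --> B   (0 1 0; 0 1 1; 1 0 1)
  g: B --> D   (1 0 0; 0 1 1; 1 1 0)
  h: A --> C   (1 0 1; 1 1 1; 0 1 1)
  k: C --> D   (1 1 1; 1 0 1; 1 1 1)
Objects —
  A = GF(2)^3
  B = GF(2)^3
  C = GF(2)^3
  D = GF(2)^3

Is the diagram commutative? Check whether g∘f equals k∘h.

Answer: DOES NOT COMMUTE

Derivation:
Path 1 = f;g:
  e0=[1,0,0] f-->[0,0,1] g-->[0,1,0]
  e1=[0,1,0] f-->[1,1,0] g-->[1,1,0]
  e2=[0,0,1] f-->[0,1,1] g-->[0,0,1]
  result₁ = (0 1 0; 1 1 0; 0 0 1)
Path 2 = h;k:
  e0=[1,0,0] h-->[1,1,0] k-->[0,1,0]
  e1=[0,1,0] h-->[0,1,1] k-->[0,1,0]
  e2=[0,0,1] h-->[1,1,1] k-->[1,0,1]
  result₂ = (0 0 1; 1 1 0; 0 0 1)
Equal? NO — does not commute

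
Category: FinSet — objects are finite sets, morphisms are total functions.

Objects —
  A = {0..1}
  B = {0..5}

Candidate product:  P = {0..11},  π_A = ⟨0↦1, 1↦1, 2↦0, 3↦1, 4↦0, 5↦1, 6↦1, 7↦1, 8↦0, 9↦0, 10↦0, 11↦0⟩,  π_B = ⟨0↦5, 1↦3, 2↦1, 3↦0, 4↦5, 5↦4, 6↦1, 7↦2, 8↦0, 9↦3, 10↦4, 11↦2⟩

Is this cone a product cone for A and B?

Answer: VALID PRODUCT

Trace:
|A|·|B| = 2·6 = 12;  |P| = 12
Check the pairing map k ↦ (π_A(k), π_B(k)):
  0 ↦ (1,5)
  1 ↦ (1,3)
  2 ↦ (0,1)
  3 ↦ (1,0)
  4 ↦ (0,5)
  5 ↦ (1,4)
  6 ↦ (1,1)
  7 ↦ (1,2)
  8 ↦ (0,0)
  9 ↦ (0,3)
  10 ↦ (0,4)
  11 ↦ (0,2)
distinct pairs in image: 12 / 12 needed
  → bijection onto A×B; projections well-typed.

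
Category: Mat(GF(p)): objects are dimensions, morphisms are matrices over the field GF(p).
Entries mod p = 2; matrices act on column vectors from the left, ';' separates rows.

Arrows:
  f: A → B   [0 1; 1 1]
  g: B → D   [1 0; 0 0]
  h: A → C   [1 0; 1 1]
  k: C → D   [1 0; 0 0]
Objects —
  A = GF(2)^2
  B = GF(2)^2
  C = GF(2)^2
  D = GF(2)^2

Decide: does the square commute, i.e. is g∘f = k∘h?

Answer: DOES NOT COMMUTE

Derivation:
Path 1 = f;g:
  e0=[1,0] f→[0,1] g→[0,0]
  e1=[0,1] f→[1,1] g→[1,0]
  ⟦path⟧₁ = [0 1; 0 0]
Path 2 = h;k:
  e0=[1,0] h→[1,1] k→[1,0]
  e1=[0,1] h→[0,1] k→[0,0]
  ⟦path⟧₂ = [1 0; 0 0]
Equal? NO — does not commute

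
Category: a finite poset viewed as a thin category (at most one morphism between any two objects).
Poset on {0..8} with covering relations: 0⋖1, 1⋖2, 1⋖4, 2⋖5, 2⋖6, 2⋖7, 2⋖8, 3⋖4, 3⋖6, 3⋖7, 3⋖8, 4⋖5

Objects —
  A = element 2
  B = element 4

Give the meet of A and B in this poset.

Answer: A∧B = 1

Trace:
{x : x≤A ∧ x≤B} = {0,1}  (A=2, B=4)
  0 ≤ 1
  1 ≤ 1
glb = 1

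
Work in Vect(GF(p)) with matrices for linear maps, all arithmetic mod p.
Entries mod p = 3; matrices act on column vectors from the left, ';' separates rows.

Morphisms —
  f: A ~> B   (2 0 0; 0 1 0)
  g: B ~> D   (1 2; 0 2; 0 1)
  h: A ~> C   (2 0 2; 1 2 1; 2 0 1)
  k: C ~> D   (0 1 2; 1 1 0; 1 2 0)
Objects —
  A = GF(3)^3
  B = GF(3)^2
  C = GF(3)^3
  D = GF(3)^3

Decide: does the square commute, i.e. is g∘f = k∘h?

Along f;g (path 1):
  e0=[1,0,0] f~>[2,0] g~>[2,0,0]
  e1=[0,1,0] f~>[0,1] g~>[2,2,1]
  e2=[0,0,1] f~>[0,0] g~>[0,0,0]
  ⟦path⟧₁ = (2 2 0; 0 2 0; 0 1 0)
Along h;k (path 2):
  e0=[1,0,0] h~>[2,1,2] k~>[2,0,1]
  e1=[0,1,0] h~>[0,2,0] k~>[2,2,1]
  e2=[0,0,1] h~>[2,1,1] k~>[0,0,1]
  ⟦path⟧₂ = (2 2 0; 0 2 0; 1 1 1)
Equal? differ; not commutative

Answer: DOES NOT COMMUTE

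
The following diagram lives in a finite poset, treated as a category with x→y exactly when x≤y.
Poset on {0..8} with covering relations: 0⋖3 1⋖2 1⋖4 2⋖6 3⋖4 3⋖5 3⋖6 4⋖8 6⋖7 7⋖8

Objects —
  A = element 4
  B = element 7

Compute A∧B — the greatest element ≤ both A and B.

Answer: NO MEET EXISTS

Trace:
Common predecessors of 4,7: {0,1,3}
  maximal lower bounds 1 and 3 are incomparable: neither 1⊑3 nor 3⊑1
→ no greatest lower bound exists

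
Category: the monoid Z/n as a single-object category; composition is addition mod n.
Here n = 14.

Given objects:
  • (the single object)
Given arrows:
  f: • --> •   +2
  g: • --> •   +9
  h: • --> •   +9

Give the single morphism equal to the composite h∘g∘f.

  0 +2≡2 +9≡11 +9≡6  (mod 14)
⟦path⟧: +6

Answer: +6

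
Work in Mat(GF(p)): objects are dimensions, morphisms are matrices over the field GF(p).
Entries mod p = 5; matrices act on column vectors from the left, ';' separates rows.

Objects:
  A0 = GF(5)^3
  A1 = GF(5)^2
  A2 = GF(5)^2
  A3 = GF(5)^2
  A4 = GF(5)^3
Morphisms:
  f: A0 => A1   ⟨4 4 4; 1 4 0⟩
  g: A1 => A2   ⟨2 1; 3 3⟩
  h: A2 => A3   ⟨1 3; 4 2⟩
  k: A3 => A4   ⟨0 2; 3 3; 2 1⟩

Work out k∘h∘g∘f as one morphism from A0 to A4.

Answer: ⟨2 2 2; 0 0 0; 4 4 4⟩

Derivation:
  e0=[1,0,0] f=>[4,1] g=>[4,0] h=>[4,1] k=>[2,0,4]
  e1=[0,1,0] f=>[4,4] g=>[2,4] h=>[4,1] k=>[2,0,4]
  e2=[0,0,1] f=>[4,0] g=>[3,2] h=>[4,1] k=>[2,0,4]
⟦path⟧: ⟨2 2 2; 0 0 0; 4 4 4⟩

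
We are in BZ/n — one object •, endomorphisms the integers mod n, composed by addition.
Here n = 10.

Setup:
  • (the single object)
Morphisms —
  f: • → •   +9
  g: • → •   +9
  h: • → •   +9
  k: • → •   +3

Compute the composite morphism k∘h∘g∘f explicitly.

Answer: +0

Work:
  0 +9≡9 +9≡8 +9≡7 +3≡0  (mod 10)
composite: +0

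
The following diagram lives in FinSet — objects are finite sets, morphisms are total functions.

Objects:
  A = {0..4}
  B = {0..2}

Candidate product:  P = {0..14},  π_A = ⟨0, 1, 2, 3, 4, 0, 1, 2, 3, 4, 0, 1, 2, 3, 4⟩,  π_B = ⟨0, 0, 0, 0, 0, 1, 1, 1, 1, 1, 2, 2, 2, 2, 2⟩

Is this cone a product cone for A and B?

Answer: VALID PRODUCT

Derivation:
|A|·|B| = 5·3 = 15;  |P| = 15
Check the pairing map k ↦ (π_A(k), π_B(k)):
  0 ↦ (0,0)
  1 ↦ (1,0)
  2 ↦ (2,0)
  3 ↦ (3,0)
  4 ↦ (4,0)
  5 ↦ (0,1)
  6 ↦ (1,1)
  7 ↦ (2,1)
  8 ↦ (3,1)
  9 ↦ (4,1)
  10 ↦ (0,2)
  11 ↦ (1,2)
  12 ↦ (2,2)
  13 ↦ (3,2)
  14 ↦ (4,2)
distinct pairs in image: 15 / 15 needed
  → bijection onto A×B; projections well-typed.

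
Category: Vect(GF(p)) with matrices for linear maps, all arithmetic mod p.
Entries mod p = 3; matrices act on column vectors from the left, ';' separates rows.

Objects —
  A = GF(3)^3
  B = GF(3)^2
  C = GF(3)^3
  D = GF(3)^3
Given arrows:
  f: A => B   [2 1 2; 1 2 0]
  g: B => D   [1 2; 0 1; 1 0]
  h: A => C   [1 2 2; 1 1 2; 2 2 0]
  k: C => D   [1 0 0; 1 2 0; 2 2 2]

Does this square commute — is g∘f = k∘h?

Answer: DOES NOT COMMUTE

Trace:
Along f;g (path 1):
  e0=(1,0,0) f=>(2,1) g=>(1,1,2)
  e1=(0,1,0) f=>(1,2) g=>(2,2,1)
  e2=(0,0,1) f=>(2,0) g=>(2,0,2)
  composite₁ = [1 2 2; 1 2 0; 2 1 2]
Along h;k (path 2):
  e0=(1,0,0) h=>(1,1,2) k=>(1,0,2)
  e1=(0,1,0) h=>(2,1,2) k=>(2,1,1)
  e2=(0,0,1) h=>(2,2,0) k=>(2,0,2)
  composite₂ = [1 2 2; 0 1 0; 2 1 2]
Equal? NO — does not commute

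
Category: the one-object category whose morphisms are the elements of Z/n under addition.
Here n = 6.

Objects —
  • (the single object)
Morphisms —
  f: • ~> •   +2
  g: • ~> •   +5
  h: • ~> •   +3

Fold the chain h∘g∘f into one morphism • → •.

Answer: +4

Derivation:
  0 +2≡2 +5≡1 +3≡4  (mod 6)
⟦path⟧: +4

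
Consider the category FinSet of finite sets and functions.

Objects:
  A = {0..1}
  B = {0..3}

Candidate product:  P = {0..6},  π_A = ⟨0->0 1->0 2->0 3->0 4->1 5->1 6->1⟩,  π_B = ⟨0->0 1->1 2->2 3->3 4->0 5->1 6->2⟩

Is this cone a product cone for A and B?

|A|·|B| = 2·4 = 8;  |P| = 7
  → cardinalities differ; no bijection possible.

Answer: NOT A VALID PRODUCT — |P|=7 ≠ |A|·|B|=8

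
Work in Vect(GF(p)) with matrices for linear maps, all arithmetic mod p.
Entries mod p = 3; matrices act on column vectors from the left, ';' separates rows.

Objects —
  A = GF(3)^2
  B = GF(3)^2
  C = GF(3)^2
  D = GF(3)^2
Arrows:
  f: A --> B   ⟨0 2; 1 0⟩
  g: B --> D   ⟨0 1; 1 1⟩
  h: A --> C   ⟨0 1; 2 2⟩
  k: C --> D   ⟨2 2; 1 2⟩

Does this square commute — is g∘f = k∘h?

Path 1 = f;g:
  e0=[1,0] f-->[0,1] g-->[1,1]
  e1=[0,1] f-->[2,0] g-->[0,2]
  composite₁ = ⟨1 0; 1 2⟩
Path 2 = h;k:
  e0=[1,0] h-->[0,2] k-->[1,1]
  e1=[0,1] h-->[1,2] k-->[0,2]
  composite₂ = ⟨1 0; 1 2⟩
Equal? equal; square commutes

Answer: COMMUTES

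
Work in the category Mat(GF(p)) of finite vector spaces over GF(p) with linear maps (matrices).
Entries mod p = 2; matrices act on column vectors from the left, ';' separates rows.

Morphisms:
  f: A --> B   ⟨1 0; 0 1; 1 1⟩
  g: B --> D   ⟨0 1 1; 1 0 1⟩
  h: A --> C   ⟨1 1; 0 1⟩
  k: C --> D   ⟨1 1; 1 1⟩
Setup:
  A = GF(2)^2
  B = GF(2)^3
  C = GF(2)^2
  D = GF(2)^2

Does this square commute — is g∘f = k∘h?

1) trace f;g:
  e0=(1,0) f-->(1,0,1) g-->(1,0)
  e1=(0,1) f-->(0,1,1) g-->(0,1)
  composite₁ = ⟨1 0; 0 1⟩
2) trace h;k:
  e0=(1,0) h-->(1,0) k-->(1,1)
  e1=(0,1) h-->(1,1) k-->(0,0)
  composite₂ = ⟨1 0; 1 0⟩
Equal? distinct morphisms ✗

Answer: DOES NOT COMMUTE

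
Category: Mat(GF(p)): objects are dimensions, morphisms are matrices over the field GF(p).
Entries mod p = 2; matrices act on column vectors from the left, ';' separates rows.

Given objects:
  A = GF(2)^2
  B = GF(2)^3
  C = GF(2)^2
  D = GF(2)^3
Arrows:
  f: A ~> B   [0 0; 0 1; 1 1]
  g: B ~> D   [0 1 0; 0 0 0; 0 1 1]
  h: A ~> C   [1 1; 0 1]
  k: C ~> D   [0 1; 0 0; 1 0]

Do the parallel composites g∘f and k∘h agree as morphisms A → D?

Path 1 = f;g:
  e0=(1,0) f~>(0,0,1) g~>(0,0,1)
  e1=(0,1) f~>(0,1,1) g~>(1,0,0)
  result₁ = [0 1; 0 0; 1 0]
Path 2 = h;k:
  e0=(1,0) h~>(1,0) k~>(0,0,1)
  e1=(0,1) h~>(1,1) k~>(1,0,1)
  result₂ = [0 1; 0 0; 1 1]
Equal? differ; not commutative

Answer: DOES NOT COMMUTE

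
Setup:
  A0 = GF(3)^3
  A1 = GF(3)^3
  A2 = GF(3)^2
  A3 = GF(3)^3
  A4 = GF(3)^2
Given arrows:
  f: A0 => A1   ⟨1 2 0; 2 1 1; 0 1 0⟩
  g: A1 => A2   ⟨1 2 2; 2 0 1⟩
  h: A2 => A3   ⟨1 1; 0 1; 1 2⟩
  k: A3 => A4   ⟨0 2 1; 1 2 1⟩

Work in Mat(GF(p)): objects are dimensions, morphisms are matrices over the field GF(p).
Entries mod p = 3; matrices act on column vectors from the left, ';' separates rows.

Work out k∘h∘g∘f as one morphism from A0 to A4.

Answer: ⟨1 2 2; 2 1 1⟩

Trace:
  e0=(1,0,0) f=>(1,2,0) g=>(2,2) h=>(1,2,0) k=>(1,2)
  e1=(0,1,0) f=>(2,1,1) g=>(0,2) h=>(2,2,1) k=>(2,1)
  e2=(0,0,1) f=>(0,1,0) g=>(2,0) h=>(2,0,2) k=>(2,1)
result: ⟨1 2 2; 2 1 1⟩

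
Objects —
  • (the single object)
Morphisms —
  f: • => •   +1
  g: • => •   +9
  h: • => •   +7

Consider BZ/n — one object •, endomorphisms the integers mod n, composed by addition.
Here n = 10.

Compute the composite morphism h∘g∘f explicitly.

Answer: +7

Trace:
  0 +1≡1 +9≡0 +7≡7  (mod 10)
result: +7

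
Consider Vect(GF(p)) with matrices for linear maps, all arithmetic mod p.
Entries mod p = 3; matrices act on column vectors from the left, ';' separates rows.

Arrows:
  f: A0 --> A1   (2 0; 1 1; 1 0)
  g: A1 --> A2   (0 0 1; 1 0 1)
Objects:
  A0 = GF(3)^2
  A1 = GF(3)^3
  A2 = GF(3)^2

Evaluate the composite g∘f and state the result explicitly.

Answer: (1 0; 0 0)

Derivation:
  e0=[1,0] f-->[2,1,1] g-->[1,0]
  e1=[0,1] f-->[0,1,0] g-->[0,0]
composite: (1 0; 0 0)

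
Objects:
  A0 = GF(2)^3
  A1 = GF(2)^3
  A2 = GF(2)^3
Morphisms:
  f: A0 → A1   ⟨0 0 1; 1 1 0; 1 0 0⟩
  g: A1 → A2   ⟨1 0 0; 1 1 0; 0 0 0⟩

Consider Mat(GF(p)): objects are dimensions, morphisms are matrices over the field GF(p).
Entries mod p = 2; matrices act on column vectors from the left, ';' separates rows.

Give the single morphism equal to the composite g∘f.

Answer: ⟨0 0 1; 1 1 1; 0 0 0⟩

Work:
  e0=[1,0,0] f→[0,1,1] g→[0,1,0]
  e1=[0,1,0] f→[0,1,0] g→[0,1,0]
  e2=[0,0,1] f→[1,0,0] g→[1,1,0]
⟦path⟧: ⟨0 0 1; 1 1 1; 0 0 0⟩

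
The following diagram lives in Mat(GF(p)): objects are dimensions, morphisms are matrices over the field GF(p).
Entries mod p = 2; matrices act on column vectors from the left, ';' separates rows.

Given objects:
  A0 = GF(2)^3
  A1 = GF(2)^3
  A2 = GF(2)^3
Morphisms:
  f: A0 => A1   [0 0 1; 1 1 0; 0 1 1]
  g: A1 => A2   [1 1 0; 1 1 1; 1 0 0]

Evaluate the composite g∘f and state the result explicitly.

  e0=⟨1,0,0⟩ f=>⟨0,1,0⟩ g=>⟨1,1,0⟩
  e1=⟨0,1,0⟩ f=>⟨0,1,1⟩ g=>⟨1,0,0⟩
  e2=⟨0,0,1⟩ f=>⟨1,0,1⟩ g=>⟨1,0,1⟩
⟦path⟧: [1 1 1; 1 0 0; 0 0 1]

Answer: [1 1 1; 1 0 0; 0 0 1]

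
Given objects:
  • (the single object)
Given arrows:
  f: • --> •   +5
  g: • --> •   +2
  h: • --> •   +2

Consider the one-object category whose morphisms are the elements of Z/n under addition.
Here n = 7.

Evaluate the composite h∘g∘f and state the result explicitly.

  0 +5≡5 +2≡0 +2≡2  (mod 7)
⟦path⟧: +2

Answer: +2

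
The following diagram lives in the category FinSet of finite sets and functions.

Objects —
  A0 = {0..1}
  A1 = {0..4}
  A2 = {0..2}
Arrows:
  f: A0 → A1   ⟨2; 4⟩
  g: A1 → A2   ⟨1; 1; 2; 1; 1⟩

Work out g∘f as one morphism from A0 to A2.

Answer: ⟨2; 1⟩

Trace:
  0 f→2 g→2
  1 f→4 g→1
⟦path⟧: ⟨2; 1⟩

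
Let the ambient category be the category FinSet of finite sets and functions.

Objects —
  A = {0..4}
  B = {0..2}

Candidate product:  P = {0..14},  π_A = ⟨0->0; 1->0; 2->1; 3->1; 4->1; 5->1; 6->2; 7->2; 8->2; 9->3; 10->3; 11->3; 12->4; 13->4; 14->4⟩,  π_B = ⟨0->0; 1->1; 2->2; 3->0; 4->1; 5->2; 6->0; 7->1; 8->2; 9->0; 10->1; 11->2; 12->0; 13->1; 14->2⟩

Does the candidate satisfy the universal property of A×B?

Answer: NOT A VALID PRODUCT — duplicate pair at indices 5,2

Trace:
|A|·|B| = 5·3 = 15;  |P| = 15
Check the pairing map k ↦ (π_A(k), π_B(k)):
  0 -> (0,0)
  1 -> (0,1)
  2 -> (1,2)
  3 -> (1,0)
  4 -> (1,1)
  5 -> (1,2)  ✗ repeats pair of k=2
  6 -> (2,0)
  7 -> (2,1)
  8 -> (2,2)
  9 -> (3,0)
  10 -> (3,1)
  11 -> (3,2)
  12 -> (4,0)
  13 -> (4,1)
  14 -> (4,2)
distinct pairs in image: 14 / 15 needed
  → (1,2) hit at k=2 and k=5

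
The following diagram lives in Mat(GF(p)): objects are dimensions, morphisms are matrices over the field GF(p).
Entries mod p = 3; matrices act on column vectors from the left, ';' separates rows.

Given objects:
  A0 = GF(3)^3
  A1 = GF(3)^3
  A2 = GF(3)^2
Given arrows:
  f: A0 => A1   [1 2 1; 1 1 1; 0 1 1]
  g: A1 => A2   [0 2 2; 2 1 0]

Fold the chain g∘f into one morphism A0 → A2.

Answer: [2 1 1; 0 2 0]

Trace:
  e0=[1,0,0] f=>[1,1,0] g=>[2,0]
  e1=[0,1,0] f=>[2,1,1] g=>[1,2]
  e2=[0,0,1] f=>[1,1,1] g=>[1,0]
result: [2 1 1; 0 2 0]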